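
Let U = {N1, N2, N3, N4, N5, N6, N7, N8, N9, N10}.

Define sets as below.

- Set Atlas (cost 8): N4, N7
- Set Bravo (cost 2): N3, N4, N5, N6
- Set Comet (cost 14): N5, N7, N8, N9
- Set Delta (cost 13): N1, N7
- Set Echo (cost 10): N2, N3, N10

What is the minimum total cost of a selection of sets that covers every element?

Bravo, Comet, Delta, Echo together cover every element (Bravo ∪ Comet ∪ Delta ∪ Echo = {N1, N2, N3, N4, N5, N6, N7, N8, N9, N10}); total cost 2 + 14 + 13 + 10 = 39.
No covering selection has total cost below 39.

39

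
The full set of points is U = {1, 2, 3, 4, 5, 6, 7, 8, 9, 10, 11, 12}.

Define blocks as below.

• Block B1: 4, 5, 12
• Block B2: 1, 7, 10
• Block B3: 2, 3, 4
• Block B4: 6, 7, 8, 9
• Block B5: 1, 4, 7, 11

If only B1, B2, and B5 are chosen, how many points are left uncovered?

Union of B1, B2, B5 = {1, 4, 5, 7, 10, 11, 12}.
Not covered: 2, 3, 6, 8, 9 — 5 points.

5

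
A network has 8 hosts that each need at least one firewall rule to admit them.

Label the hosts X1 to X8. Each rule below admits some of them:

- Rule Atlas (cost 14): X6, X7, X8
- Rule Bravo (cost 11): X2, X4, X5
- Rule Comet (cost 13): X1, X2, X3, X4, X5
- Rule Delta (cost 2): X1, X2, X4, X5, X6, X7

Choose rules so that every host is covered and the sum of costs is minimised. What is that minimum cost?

27

Atlas, Comet together cover every host (Atlas ∪ Comet = {X1, X2, X3, X4, X5, X6, X7, X8}); total cost 14 + 13 = 27.
The greedy pick Delta, Comet, Atlas costs 29; no covering selection beats 27.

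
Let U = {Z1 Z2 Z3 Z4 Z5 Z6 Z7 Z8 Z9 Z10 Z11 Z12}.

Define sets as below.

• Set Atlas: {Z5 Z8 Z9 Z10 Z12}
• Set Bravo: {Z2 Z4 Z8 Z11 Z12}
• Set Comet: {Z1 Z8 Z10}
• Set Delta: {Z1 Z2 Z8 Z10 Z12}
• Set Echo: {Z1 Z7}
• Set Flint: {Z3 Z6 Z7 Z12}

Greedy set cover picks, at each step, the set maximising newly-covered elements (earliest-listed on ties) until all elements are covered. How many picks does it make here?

4

Greedy: pick Atlas (covers 5 new) → pick Bravo (covers 3 new) → pick Flint (covers 3 new) → pick Comet (covers 1 new). Total picks: 4.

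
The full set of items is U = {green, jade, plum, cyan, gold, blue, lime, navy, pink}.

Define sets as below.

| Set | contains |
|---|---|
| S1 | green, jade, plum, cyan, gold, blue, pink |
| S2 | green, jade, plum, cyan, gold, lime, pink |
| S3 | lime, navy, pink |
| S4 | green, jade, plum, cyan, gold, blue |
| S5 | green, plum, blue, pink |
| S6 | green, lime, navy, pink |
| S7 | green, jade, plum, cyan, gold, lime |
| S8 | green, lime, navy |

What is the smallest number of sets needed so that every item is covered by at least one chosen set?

2

S1 and S8 together: S1 ∪ S8 = {green, jade, plum, cyan, gold, blue, lime, navy, pink} — every item is covered.
No single set has all 9 items (the largest, S1, has 7), so 2 is optimal.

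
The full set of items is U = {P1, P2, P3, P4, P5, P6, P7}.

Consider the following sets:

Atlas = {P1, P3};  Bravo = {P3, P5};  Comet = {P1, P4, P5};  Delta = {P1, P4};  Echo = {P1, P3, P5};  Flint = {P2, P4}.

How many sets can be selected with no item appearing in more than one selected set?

2

Bravo, Flint are pairwise disjoint (Bravo={P3,P5}; Flint={P2,P4}).
Every remaining set overlaps one of these, and no 3 of the listed sets are pairwise disjoint, so 2 is the maximum.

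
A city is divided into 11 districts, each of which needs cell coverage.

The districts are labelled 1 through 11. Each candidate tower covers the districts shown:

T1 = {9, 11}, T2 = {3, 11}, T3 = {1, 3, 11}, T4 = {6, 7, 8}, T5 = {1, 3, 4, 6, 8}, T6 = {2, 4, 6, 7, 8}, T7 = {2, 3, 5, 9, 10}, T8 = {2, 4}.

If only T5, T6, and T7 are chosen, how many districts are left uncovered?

1

Union of T5, T6, T7 = {1, 2, 3, 4, 5, 6, 7, 8, 9, 10}.
Not covered: 11 — 1 district.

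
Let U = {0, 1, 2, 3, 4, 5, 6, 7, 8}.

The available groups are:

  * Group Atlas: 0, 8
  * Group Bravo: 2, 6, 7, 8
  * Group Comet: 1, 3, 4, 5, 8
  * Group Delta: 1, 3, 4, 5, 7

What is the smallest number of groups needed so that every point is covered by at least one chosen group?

Atlas and Bravo and Delta together: Atlas ∪ Bravo ∪ Delta = {0, 1, 2, 3, 4, 5, 6, 7, 8} — every point is covered.
Only Atlas contains 0, so Atlas is forced; the remaining 7 points need at least 2 more groups (each remaining group adds at most 5) — so at least 3 groups are needed, and 3 is optimal.

3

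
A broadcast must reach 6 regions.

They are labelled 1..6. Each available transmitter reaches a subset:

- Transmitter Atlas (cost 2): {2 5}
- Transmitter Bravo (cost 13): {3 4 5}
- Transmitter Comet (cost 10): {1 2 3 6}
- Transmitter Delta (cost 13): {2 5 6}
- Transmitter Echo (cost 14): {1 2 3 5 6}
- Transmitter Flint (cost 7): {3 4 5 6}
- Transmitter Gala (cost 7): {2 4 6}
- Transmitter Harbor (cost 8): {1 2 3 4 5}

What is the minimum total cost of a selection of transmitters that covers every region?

15

Flint, Harbor together cover every region (Flint ∪ Harbor = {1, 2, 3, 4, 5, 6}); total cost 7 + 8 = 15.
The greedy pick Atlas, Flint, Harbor costs 17; no covering selection beats 15.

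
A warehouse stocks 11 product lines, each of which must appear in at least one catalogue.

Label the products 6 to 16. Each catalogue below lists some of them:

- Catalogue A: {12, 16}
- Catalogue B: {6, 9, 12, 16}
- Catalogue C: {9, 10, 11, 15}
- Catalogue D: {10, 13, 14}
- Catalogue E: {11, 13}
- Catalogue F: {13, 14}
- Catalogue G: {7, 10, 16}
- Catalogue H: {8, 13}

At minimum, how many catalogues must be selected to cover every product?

5

Take {B, C, D, G, H}. Their union is {6, 7, 8, 9, 10, 11, 12, 13, 14, 15, 16}, which is all 11 products.
No 4 of the 8 catalogues cover everything (all 70 combinations miss at least one product), so 5 is optimal.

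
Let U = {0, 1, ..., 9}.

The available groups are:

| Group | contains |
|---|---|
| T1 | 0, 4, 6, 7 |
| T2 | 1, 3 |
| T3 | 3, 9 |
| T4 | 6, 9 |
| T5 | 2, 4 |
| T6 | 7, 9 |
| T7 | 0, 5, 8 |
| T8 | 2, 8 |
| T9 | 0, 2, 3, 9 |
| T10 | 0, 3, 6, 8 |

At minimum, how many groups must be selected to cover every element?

4

Take {T1, T2, T7, T9}. Their union is {0, 1, 2, 3, 4, 5, 6, 7, 8, 9}, which is all 10 elements.
Only T7 contains 5, so T7 is forced; the remaining 7 elements need at least 3 more groups (each remaining group adds at most 3) — so at least 4 groups are needed, and 4 is optimal.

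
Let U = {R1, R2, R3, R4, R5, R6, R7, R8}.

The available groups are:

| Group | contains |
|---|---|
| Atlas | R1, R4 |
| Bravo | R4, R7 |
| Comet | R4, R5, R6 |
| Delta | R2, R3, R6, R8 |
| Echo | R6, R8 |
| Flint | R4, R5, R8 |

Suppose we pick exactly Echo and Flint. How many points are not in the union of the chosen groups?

4

Union of Echo, Flint = {R4, R5, R6, R8}.
Not covered: R1, R2, R3, R7 — 4 points.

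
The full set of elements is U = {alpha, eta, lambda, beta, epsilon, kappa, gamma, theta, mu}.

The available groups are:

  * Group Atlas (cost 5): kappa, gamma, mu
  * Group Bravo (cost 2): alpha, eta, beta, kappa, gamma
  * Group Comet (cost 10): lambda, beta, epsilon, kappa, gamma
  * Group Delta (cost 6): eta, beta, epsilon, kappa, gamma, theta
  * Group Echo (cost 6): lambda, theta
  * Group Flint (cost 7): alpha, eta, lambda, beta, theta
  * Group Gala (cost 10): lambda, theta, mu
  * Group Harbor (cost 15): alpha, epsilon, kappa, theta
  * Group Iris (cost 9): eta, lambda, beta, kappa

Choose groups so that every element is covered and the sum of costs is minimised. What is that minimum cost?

18

Atlas, Delta, Flint together cover every element (Atlas ∪ Delta ∪ Flint = {alpha, eta, lambda, beta, epsilon, kappa, gamma, theta, mu}); total cost 5 + 6 + 7 = 18.
The greedy pick Bravo, Delta, Atlas, Echo costs 19; no covering selection beats 18.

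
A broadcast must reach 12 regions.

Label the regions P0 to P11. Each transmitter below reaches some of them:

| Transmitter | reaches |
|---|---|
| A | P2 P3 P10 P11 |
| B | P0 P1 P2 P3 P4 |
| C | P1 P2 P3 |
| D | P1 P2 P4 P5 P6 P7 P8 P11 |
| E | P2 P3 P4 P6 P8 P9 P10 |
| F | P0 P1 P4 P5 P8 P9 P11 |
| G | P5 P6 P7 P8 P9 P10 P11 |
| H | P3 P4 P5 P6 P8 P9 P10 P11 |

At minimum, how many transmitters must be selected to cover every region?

Take {B, G}. Their union is {P0, P1, P2, P3, P4, P5, P6, P7, P8, P9, P10, P11}, which is all 12 regions.
No single transmitter has all 12 regions (the largest, D, has 8), so 2 is optimal.

2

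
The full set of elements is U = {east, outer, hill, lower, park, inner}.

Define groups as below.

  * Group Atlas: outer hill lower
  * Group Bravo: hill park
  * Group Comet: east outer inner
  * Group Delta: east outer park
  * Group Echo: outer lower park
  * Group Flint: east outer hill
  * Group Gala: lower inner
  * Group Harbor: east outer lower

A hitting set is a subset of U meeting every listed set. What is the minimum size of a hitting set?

The 3 elements {east, hill, lower} hit every group.
No choice of 2 elements meets every group, so 3 is the minimum.

3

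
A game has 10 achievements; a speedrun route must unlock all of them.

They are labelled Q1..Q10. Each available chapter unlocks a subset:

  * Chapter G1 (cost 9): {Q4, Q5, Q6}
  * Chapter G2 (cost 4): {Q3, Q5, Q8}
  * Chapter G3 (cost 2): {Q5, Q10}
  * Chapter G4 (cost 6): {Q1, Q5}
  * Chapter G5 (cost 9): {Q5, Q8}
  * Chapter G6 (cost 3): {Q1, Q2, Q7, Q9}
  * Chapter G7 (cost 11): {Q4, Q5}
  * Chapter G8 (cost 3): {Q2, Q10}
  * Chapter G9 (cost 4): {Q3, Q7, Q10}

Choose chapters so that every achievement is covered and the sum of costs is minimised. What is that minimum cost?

G1, G2, G3, G6 together cover every achievement (G1 ∪ G2 ∪ G3 ∪ G6 = {Q1, Q2, Q3, Q4, Q5, Q6, Q7, Q8, Q9, Q10}); total cost 9 + 4 + 2 + 3 = 18.
No covering selection has total cost below 18.

18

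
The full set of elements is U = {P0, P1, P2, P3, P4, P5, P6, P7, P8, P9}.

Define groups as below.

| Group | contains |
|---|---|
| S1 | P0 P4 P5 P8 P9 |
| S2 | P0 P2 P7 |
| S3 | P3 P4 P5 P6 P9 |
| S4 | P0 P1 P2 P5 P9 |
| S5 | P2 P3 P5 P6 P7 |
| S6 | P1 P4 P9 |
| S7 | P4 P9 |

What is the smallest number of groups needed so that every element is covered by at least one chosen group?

3

S1, S4, and S5 cover everything between them: the union {P0, P1, P2, P3, P4, P5, P6, P7, P8, P9} is all of U.
Only S1 contains P8, so S1 is forced; the remaining 5 elements need at least 2 more groups (each remaining group adds at most 4) — so at least 3 groups are needed, and 3 is optimal.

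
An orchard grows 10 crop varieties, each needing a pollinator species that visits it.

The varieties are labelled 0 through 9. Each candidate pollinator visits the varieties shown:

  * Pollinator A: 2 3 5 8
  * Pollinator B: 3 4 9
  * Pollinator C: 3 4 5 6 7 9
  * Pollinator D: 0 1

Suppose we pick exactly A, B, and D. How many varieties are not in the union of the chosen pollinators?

2

Union of A, B, D = {0, 1, 2, 3, 4, 5, 8, 9}.
Not covered: 6, 7 — 2 varieties.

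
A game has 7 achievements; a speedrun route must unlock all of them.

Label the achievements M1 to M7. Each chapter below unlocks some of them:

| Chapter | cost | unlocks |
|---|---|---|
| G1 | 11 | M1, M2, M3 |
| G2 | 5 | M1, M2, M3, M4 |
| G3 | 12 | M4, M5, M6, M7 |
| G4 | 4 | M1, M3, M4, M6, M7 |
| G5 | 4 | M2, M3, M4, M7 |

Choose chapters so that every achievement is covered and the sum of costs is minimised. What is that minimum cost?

17

G2, G3 together cover every achievement (G2 ∪ G3 = {M1, M2, M3, M4, M5, M6, M7}); total cost 5 + 12 = 17.
The greedy pick G4, G5, G3 costs 20; no covering selection beats 17.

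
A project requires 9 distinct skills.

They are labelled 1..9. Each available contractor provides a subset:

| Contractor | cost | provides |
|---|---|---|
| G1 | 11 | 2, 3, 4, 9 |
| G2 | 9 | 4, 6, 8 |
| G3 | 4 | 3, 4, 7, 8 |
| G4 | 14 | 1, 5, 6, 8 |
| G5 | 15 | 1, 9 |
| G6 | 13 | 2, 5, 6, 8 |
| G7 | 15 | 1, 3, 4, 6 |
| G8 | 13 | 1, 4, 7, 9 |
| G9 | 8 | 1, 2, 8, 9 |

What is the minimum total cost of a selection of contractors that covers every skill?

25

G3, G6, G9 together cover every skill (G3 ∪ G6 ∪ G9 = {1, 2, 3, 4, 5, 6, 7, 8, 9}); total cost 4 + 13 + 8 = 25.
No covering selection has total cost below 25.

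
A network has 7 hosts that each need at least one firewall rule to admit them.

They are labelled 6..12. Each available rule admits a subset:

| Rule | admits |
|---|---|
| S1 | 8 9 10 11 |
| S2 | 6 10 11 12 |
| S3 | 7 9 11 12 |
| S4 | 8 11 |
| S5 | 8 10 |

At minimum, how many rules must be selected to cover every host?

3

S2 and S3 and S4 together: S2 ∪ S3 ∪ S4 = {6, 7, 8, 9, 10, 11, 12} — every host is covered.
Only S2 contains 6, so S2 is forced; the remaining 3 hosts need at least 2 more rules (each remaining rule adds at most 2) — so at least 3 rules are needed, and 3 is optimal.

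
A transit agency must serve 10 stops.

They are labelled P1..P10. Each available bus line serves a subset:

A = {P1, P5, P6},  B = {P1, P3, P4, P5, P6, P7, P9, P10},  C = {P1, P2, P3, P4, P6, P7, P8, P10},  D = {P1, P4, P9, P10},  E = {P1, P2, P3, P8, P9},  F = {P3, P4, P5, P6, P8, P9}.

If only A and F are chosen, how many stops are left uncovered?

Union of A, F = {P1, P3, P4, P5, P6, P8, P9}.
Not covered: P2, P7, P10 — 3 stops.

3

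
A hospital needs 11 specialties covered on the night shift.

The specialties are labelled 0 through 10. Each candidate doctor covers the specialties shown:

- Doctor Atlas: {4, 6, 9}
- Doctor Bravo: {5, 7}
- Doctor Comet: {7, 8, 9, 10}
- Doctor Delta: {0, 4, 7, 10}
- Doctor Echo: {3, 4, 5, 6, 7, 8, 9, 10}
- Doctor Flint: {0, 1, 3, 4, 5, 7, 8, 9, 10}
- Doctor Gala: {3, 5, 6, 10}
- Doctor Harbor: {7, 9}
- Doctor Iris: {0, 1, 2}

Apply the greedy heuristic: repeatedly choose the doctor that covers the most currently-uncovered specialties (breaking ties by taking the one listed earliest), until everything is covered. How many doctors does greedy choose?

Greedy: pick Flint (covers 9 new) → pick Atlas (covers 1 new) → pick Iris (covers 1 new). Total picks: 3.
(The true minimum cover uses only 2 doctors, so greedy is not optimal here.)

3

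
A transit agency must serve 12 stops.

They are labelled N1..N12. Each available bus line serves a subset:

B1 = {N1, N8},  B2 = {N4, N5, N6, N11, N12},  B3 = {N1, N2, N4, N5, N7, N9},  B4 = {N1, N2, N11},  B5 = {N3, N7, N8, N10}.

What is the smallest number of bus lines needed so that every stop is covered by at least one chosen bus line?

Take {B2, B3, B5}. Their union is {N1, N2, N3, N4, N5, N6, N7, N8, N9, N10, N11, N12}, which is all 12 stops.
Only B5 contains N3, so B5 is forced; the remaining 8 stops need at least 2 more bus lines (each remaining bus line adds at most 5) — so at least 3 bus lines are needed, and 3 is optimal.

3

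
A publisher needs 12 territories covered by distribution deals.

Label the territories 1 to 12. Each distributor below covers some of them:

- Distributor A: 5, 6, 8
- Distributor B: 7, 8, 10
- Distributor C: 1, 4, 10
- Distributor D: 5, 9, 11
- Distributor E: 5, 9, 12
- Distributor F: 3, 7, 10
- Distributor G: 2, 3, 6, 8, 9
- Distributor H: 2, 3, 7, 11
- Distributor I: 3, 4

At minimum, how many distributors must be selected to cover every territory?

A and C and E and H together: A ∪ C ∪ E ∪ H = {1, 2, 3, 4, 5, 6, 7, 8, 9, 10, 11, 12} — every territory is covered.
Only E contains 12, so E is forced; the remaining 9 territories need at least 3 more distributors (each remaining distributor adds at most 4) — so at least 4 distributors are needed, and 4 is optimal.

4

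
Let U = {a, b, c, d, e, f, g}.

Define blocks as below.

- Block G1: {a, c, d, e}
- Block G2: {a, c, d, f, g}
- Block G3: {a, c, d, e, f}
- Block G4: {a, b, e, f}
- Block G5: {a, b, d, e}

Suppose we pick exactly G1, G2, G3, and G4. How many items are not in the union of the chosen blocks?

Union of G1, G2, G3, G4 = {a, b, c, d, e, f, g} — that's every item, so 0 are uncovered.

0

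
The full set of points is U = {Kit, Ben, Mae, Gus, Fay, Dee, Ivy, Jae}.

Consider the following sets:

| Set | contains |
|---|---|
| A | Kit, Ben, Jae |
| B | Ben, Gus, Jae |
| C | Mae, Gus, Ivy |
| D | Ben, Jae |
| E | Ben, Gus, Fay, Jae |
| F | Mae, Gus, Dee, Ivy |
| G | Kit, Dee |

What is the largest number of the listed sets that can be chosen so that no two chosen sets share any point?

3

C, D, G are pairwise disjoint (C={Mae,Gus,Ivy}; D={Ben,Jae}; G={Kit,Dee}).
Every remaining set overlaps one of these, and no 4 of the listed sets are pairwise disjoint, so 3 is the maximum.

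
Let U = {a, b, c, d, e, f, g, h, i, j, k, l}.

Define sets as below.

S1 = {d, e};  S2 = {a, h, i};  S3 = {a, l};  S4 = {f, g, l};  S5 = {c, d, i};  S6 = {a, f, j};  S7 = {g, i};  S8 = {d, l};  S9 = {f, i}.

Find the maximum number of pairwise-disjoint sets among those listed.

3

S1, S6, S7 are pairwise disjoint (S1={d,e}; S6={a,f,j}; S7={g,i}).
Every remaining set overlaps one of these, and no 4 of the listed sets are pairwise disjoint, so 3 is the maximum.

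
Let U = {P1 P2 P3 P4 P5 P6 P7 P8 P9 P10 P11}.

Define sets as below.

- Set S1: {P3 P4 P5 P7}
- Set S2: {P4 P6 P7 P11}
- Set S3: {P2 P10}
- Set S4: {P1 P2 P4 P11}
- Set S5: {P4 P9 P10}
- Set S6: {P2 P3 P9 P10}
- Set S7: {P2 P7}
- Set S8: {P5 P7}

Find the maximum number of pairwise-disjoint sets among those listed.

S4, S8 are pairwise disjoint (S4={P1,P2,P4,P11}; S8={P5,P7}).
Every remaining set overlaps one of these, and no 3 of the listed sets are pairwise disjoint, so 2 is the maximum.

2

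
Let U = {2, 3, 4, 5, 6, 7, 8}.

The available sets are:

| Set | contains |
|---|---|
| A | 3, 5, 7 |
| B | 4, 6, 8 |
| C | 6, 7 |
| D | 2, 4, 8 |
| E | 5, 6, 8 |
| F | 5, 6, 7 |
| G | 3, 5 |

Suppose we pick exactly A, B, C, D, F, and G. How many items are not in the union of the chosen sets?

Union of A, B, C, D, F, G = {2, 3, 4, 5, 6, 7, 8} — that's every item, so 0 are uncovered.

0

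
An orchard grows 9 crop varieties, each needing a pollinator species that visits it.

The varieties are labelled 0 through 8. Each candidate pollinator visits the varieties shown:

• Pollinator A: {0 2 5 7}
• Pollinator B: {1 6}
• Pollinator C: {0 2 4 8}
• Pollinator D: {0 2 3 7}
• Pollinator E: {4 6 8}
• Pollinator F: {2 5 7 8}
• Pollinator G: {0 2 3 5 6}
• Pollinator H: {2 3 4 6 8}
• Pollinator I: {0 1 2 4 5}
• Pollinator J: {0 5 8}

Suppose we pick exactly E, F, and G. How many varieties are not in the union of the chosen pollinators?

Union of E, F, G = {0, 2, 3, 4, 5, 6, 7, 8}.
Not covered: 1 — 1 variety.

1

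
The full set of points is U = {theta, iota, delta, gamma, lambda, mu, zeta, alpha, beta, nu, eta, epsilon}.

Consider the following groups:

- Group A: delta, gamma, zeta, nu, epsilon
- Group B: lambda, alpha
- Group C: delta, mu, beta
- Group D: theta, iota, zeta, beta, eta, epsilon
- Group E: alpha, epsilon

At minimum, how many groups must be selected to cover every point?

Take {A, B, C, D}. Their union is {theta, iota, delta, gamma, lambda, mu, zeta, alpha, beta, nu, eta, epsilon}, which is all 12 points.
No 3 of the 5 groups cover everything (all 10 combinations miss at least one point), so 4 is optimal.

4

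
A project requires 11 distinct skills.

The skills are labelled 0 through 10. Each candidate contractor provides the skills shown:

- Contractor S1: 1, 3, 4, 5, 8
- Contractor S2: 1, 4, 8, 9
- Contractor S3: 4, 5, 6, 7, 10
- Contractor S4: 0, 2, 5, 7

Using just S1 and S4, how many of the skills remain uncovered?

Union of S1, S4 = {0, 1, 2, 3, 4, 5, 7, 8}.
Not covered: 6, 9, 10 — 3 skills.

3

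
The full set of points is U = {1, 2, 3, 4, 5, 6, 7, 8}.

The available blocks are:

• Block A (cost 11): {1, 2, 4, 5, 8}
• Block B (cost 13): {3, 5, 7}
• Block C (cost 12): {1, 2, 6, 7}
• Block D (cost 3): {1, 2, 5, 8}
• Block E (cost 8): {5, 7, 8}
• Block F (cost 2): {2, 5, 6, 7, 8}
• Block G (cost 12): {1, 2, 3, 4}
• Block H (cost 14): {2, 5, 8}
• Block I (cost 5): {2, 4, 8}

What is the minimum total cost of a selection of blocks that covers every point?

14

F, G together cover every point (F ∪ G = {1, 2, 3, 4, 5, 6, 7, 8}); total cost 2 + 12 = 14.
The greedy pick F, D, I, G costs 22; no covering selection beats 14.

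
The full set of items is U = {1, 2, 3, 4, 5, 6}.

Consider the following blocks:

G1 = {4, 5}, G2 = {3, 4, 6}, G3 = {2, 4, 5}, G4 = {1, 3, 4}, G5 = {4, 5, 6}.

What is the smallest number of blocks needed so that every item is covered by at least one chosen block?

3

G2 and G3 and G4 together: G2 ∪ G3 ∪ G4 = {1, 2, 3, 4, 5, 6} — every item is covered.
Only G4 contains 1, so G4 is forced; the remaining 3 items need at least 2 more blocks (each remaining block adds at most 2) — so at least 3 blocks are needed, and 3 is optimal.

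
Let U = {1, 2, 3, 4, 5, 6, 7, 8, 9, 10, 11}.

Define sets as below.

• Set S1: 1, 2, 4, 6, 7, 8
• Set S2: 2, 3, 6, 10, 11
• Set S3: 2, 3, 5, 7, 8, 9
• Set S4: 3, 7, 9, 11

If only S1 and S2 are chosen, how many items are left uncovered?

Union of S1, S2 = {1, 2, 3, 4, 6, 7, 8, 10, 11}.
Not covered: 5, 9 — 2 items.

2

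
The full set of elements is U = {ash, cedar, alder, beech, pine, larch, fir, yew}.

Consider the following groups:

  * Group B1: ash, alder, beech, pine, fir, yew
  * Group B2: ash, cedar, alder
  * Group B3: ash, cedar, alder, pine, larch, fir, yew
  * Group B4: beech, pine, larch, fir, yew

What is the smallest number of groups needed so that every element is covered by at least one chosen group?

Take {B2, B4}. Their union is {ash, cedar, alder, beech, pine, larch, fir, yew}, which is all 8 elements.
No single group has all 8 elements (the largest, B3, has 7), so 2 is optimal.

2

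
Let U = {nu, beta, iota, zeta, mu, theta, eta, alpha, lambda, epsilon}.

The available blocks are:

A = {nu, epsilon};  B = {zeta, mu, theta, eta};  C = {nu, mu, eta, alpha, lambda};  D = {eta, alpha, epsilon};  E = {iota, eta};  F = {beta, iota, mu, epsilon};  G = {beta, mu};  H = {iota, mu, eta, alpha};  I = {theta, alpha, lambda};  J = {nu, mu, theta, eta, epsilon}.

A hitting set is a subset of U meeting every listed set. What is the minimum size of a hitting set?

4

The 4 elements {nu, beta, eta, alpha} hit every block.
The blocks A, E, G, I are pairwise disjoint, so any hitting set needs a separate element for each — at least 4. Hence 4 is optimal.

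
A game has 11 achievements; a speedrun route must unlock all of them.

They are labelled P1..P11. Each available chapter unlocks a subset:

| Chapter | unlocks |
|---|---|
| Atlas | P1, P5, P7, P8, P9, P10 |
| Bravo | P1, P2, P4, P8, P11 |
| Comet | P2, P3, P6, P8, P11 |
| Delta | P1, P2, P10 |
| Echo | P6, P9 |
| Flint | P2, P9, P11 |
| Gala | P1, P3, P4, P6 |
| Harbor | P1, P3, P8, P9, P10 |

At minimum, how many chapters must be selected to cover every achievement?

3

Take {Atlas, Flint, Gala}. Their union is {P1, P2, P3, P4, P5, P6, P7, P8, P9, P10, P11}, which is all 11 achievements.
Only Atlas contains P5, so Atlas is forced; the remaining 5 achievements need at least 2 more chapters (each remaining chapter adds at most 4) — so at least 3 chapters are needed, and 3 is optimal.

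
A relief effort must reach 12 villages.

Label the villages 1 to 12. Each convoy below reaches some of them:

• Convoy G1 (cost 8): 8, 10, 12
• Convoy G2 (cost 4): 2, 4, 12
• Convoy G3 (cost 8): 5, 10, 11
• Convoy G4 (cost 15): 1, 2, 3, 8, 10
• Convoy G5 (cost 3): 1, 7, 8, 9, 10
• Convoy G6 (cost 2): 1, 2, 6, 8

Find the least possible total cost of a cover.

32

G2, G3, G4, G5, G6 together cover every village (G2 ∪ G3 ∪ G4 ∪ G5 ∪ G6 = {1, 2, 3, 4, 5, 6, 7, 8, 9, 10, 11, 12}); total cost 4 + 8 + 15 + 3 + 2 = 32.
No covering selection has total cost below 32.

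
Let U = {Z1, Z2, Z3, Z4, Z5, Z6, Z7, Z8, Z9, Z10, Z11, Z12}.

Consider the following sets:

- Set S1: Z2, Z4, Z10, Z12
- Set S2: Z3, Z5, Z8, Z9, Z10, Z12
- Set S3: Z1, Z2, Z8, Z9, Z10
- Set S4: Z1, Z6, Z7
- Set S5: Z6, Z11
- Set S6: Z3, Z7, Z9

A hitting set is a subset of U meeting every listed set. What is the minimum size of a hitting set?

3

Take H = {Z3, Z6, Z10}. Each listed set contains at least one of these, so H is a hitting set of size 3.
The sets S1, S5, S6 are pairwise disjoint, so any hitting set needs a separate point for each — at least 3. Hence 3 is optimal.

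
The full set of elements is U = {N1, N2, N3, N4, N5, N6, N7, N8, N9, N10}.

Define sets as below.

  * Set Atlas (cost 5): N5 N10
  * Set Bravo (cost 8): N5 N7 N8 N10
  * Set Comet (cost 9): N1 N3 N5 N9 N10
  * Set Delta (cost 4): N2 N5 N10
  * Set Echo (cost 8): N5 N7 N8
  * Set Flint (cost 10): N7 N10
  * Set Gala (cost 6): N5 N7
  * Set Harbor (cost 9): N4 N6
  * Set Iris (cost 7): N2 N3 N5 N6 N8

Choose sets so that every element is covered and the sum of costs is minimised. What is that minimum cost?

Bravo, Comet, Delta, Harbor together cover every element (Bravo ∪ Comet ∪ Delta ∪ Harbor = {N1, N2, N3, N4, N5, N6, N7, N8, N9, N10}); total cost 8 + 9 + 4 + 9 = 30.
The greedy pick Delta, Iris, Comet, Gala, Harbor costs 35; no covering selection beats 30.

30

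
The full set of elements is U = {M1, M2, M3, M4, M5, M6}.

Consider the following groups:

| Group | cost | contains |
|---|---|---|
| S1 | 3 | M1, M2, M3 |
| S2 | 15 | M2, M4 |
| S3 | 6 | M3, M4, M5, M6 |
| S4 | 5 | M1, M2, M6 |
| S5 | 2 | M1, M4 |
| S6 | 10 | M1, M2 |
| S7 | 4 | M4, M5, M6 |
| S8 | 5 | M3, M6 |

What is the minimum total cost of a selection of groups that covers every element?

S1, S7 together cover every element (S1 ∪ S7 = {M1, M2, M3, M4, M5, M6}); total cost 3 + 4 = 7.
No covering selection has total cost below 7.

7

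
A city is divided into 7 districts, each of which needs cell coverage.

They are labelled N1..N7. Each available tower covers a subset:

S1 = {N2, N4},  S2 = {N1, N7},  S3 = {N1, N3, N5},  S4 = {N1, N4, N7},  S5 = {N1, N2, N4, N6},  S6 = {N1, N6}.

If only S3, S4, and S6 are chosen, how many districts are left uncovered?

Union of S3, S4, S6 = {N1, N3, N4, N5, N6, N7}.
Not covered: N2 — 1 district.

1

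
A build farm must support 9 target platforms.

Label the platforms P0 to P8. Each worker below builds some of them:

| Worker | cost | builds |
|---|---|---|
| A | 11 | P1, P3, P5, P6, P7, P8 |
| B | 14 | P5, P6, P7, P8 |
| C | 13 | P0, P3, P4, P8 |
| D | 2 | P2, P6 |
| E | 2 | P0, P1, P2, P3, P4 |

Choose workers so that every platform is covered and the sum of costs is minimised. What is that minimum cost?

13

A, E together cover every platform (A ∪ E = {P0, P1, P2, P3, P4, P5, P6, P7, P8}); total cost 11 + 2 = 13.
The greedy pick E, D, A costs 15; no covering selection beats 13.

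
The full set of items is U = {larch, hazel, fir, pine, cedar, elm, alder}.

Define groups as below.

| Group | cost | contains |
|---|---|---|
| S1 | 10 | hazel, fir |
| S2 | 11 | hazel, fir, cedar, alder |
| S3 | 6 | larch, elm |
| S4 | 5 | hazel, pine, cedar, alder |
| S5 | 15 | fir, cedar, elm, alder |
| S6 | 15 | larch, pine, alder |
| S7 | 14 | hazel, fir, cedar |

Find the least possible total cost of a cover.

S1, S3, S4 together cover every item (S1 ∪ S3 ∪ S4 = {larch, hazel, fir, pine, cedar, elm, alder}); total cost 10 + 6 + 5 = 21.
No covering selection has total cost below 21.

21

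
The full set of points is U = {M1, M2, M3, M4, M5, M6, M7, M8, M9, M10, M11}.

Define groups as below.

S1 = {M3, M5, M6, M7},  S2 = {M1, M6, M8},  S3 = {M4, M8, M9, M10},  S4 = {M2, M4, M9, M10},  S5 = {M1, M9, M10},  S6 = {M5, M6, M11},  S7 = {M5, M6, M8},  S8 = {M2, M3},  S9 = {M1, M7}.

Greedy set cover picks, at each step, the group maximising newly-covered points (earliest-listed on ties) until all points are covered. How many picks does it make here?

5

Greedy: pick S1 (covers 4 new) → pick S3 (covers 4 new) → pick S2 (covers 1 new) → pick S4 (covers 1 new) → pick S6 (covers 1 new). Total picks: 5.
(The true minimum cover uses only 4 groups, so greedy is not optimal here.)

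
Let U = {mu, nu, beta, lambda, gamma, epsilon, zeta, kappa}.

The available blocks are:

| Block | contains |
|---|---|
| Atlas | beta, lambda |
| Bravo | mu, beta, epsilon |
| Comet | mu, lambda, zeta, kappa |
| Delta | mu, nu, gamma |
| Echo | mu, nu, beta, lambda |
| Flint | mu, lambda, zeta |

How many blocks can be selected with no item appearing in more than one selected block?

Atlas, Delta are pairwise disjoint (Atlas={beta,lambda}; Delta={mu,nu,gamma}).
Every remaining block overlaps one of these, and no 3 of the listed blocks are pairwise disjoint, so 2 is the maximum.

2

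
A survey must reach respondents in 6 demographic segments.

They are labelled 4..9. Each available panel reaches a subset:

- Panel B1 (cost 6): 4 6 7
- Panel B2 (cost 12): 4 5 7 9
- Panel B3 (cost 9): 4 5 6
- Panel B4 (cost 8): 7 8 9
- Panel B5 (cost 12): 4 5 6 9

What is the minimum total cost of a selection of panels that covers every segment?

B3, B4 together cover every segment (B3 ∪ B4 = {4, 5, 6, 7, 8, 9}); total cost 9 + 8 = 17.
The greedy pick B1, B4, B3 costs 23; no covering selection beats 17.

17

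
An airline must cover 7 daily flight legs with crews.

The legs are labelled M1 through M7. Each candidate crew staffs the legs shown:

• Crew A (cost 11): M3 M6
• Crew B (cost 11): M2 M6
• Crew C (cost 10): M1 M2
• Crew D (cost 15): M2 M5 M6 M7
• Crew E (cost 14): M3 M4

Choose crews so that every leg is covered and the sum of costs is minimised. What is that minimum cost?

39

C, D, E together cover every leg (C ∪ D ∪ E = {M1, M2, M3, M4, M5, M6, M7}); total cost 10 + 15 + 14 = 39.
No covering selection has total cost below 39.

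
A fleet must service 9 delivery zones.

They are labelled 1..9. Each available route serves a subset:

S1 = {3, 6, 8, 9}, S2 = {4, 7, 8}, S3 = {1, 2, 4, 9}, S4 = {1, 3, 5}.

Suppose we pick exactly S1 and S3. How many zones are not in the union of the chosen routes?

2

Union of S1, S3 = {1, 2, 3, 4, 6, 8, 9}.
Not covered: 5, 7 — 2 zones.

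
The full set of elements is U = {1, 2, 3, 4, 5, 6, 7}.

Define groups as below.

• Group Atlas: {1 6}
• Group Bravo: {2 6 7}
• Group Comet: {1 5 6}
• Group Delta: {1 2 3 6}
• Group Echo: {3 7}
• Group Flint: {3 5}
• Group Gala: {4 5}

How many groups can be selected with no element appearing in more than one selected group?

Atlas, Echo, Gala are pairwise disjoint (Atlas={1,6}; Echo={3,7}; Gala={4,5}).
Every remaining group overlaps one of these, and no 4 of the listed groups are pairwise disjoint, so 3 is the maximum.

3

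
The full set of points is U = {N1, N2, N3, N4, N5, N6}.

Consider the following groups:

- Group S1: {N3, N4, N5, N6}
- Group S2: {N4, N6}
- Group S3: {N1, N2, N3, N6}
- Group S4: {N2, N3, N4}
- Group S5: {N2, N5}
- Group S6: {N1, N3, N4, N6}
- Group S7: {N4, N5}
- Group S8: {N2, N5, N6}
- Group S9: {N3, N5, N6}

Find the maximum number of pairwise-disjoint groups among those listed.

S3, S7 are pairwise disjoint (S3={N1,N2,N3,N6}; S7={N4,N5}).
Every remaining group overlaps one of these, and no 3 of the listed groups are pairwise disjoint, so 2 is the maximum.

2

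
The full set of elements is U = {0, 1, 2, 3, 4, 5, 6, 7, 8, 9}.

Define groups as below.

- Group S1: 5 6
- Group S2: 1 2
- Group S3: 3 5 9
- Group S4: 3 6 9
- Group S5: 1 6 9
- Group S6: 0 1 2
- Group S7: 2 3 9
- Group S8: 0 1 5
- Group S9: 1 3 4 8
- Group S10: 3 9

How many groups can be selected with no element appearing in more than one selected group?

S1, S2, S10 are pairwise disjoint (S1={5,6}; S2={1,2}; S10={3,9}).
Every remaining group overlaps one of these, and no 4 of the listed groups are pairwise disjoint, so 3 is the maximum.

3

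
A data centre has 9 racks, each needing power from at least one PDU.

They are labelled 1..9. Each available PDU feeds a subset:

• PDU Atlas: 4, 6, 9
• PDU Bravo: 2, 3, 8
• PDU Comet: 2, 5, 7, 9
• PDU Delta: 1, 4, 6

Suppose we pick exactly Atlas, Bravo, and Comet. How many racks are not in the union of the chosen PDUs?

1

Union of Atlas, Bravo, Comet = {2, 3, 4, 5, 6, 7, 8, 9}.
Not covered: 1 — 1 rack.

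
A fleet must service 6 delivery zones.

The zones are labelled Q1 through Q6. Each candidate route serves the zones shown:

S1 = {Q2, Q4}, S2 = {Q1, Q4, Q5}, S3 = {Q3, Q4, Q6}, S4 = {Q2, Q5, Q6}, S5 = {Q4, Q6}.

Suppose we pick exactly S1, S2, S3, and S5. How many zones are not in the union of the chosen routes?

0

Union of S1, S2, S3, S5 = {Q1, Q2, Q3, Q4, Q5, Q6} — that's every zone, so 0 are uncovered.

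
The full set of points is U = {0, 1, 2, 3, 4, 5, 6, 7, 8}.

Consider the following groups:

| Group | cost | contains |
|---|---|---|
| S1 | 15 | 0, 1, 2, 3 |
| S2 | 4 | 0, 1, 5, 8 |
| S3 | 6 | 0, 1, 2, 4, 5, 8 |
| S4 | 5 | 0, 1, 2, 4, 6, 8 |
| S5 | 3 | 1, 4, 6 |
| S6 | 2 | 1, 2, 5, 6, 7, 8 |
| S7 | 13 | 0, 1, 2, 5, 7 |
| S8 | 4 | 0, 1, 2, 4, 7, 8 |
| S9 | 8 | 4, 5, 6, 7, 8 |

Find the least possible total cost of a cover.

S1, S5, S6 together cover every point (S1 ∪ S5 ∪ S6 = {0, 1, 2, 3, 4, 5, 6, 7, 8}); total cost 15 + 3 + 2 = 20.
The greedy pick S6, S8, S1 costs 21; no covering selection beats 20.

20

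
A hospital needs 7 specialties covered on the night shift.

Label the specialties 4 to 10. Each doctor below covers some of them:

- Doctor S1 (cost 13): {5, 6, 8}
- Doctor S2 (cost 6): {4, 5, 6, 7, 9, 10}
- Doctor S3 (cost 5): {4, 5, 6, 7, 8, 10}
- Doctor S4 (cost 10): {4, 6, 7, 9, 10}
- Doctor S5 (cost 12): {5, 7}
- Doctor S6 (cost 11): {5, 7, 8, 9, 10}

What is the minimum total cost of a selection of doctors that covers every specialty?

S2, S3 together cover every specialty (S2 ∪ S3 = {4, 5, 6, 7, 8, 9, 10}); total cost 6 + 5 = 11.
No covering selection has total cost below 11.

11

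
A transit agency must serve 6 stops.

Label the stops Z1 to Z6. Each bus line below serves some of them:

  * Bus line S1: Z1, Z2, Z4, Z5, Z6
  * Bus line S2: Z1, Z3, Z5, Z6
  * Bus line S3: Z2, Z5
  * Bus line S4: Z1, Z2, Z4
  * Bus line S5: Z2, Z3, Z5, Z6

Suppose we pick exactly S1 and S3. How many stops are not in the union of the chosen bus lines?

1

Union of S1, S3 = {Z1, Z2, Z4, Z5, Z6}.
Not covered: Z3 — 1 stop.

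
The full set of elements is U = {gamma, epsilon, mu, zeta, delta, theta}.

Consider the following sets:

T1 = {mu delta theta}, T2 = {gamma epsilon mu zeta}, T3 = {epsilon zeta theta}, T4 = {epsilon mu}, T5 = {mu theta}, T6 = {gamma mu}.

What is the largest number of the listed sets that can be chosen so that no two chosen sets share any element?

T3, T6 are pairwise disjoint (T3={epsilon,zeta,theta}; T6={gamma,mu}).
Every remaining set overlaps one of these, and no 3 of the listed sets are pairwise disjoint, so 2 is the maximum.

2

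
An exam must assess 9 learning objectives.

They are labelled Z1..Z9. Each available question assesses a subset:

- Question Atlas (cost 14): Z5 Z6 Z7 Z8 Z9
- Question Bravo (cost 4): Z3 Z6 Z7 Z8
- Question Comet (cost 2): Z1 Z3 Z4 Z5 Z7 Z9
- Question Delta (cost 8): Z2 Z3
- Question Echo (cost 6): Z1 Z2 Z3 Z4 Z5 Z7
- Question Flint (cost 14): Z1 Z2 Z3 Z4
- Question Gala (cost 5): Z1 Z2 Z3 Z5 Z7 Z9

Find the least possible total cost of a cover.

Bravo, Comet, Gala together cover every objective (Bravo ∪ Comet ∪ Gala = {Z1, Z2, Z3, Z4, Z5, Z6, Z7, Z8, Z9}); total cost 4 + 2 + 5 = 11.
No covering selection has total cost below 11.

11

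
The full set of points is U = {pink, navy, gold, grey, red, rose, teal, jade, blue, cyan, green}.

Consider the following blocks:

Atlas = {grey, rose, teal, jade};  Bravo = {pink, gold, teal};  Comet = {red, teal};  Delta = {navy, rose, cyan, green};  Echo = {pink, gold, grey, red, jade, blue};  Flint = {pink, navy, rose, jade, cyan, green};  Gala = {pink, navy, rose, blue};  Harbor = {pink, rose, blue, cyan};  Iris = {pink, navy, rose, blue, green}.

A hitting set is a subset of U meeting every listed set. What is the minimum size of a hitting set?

3

The 3 points {teal, blue, green} hit every block.
No choice of 2 points meets every block, so 3 is the minimum.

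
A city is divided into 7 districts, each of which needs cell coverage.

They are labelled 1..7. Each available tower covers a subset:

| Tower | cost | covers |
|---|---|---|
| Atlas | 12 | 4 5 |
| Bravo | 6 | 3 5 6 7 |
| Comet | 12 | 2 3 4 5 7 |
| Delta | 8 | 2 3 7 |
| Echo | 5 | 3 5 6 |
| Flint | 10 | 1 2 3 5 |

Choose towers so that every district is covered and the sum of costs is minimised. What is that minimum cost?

Comet, Echo, Flint together cover every district (Comet ∪ Echo ∪ Flint = {1, 2, 3, 4, 5, 6, 7}); total cost 12 + 5 + 10 = 27.
The greedy pick Bravo, Flint, Atlas costs 28; no covering selection beats 27.

27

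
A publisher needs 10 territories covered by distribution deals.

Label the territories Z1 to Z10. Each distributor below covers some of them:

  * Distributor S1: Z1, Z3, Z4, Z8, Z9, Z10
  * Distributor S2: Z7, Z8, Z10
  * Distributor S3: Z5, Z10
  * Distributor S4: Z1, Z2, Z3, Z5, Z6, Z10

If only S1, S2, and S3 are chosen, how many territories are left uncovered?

2

Union of S1, S2, S3 = {Z1, Z3, Z4, Z5, Z7, Z8, Z9, Z10}.
Not covered: Z2, Z6 — 2 territories.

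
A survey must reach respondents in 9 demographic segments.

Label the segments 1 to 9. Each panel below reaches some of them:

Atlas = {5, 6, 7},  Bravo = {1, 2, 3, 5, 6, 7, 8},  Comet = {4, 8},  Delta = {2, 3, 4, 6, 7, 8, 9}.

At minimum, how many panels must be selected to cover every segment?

2

Bravo and Delta together: Bravo ∪ Delta = {1, 2, 3, 4, 5, 6, 7, 8, 9} — every segment is covered.
No single panel has all 9 segments (the largest, Bravo, has 7), so 2 is optimal.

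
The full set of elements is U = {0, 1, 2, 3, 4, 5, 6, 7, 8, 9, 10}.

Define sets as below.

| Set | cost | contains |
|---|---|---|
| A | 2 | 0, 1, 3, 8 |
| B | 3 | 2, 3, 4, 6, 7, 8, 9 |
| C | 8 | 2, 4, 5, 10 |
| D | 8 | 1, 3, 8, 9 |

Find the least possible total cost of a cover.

A, B, C together cover every element (A ∪ B ∪ C = {0, 1, 2, 3, 4, 5, 6, 7, 8, 9, 10}); total cost 2 + 3 + 8 = 13.
No covering selection has total cost below 13.

13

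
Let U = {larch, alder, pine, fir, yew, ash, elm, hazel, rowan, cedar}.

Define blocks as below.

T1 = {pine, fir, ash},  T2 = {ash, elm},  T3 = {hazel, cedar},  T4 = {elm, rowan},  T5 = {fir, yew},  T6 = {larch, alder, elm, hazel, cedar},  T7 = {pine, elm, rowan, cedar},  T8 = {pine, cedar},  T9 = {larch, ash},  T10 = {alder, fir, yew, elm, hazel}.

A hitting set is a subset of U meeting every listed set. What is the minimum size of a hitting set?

Take H = {yew, ash, elm, cedar}. Each listed block contains at least one of these, so H is a hitting set of size 4.
The blocks T4, T5, T8, T9 are pairwise disjoint, so any hitting set needs a separate element for each — at least 4. Hence 4 is optimal.

4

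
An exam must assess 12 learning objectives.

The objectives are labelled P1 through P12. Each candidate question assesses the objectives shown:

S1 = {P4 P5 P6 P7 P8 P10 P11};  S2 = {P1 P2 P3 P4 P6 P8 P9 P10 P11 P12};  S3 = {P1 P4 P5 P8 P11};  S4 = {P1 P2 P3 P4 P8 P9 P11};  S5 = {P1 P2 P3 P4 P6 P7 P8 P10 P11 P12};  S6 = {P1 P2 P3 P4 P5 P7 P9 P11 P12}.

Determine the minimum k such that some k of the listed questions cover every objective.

S1 and S6 together: S1 ∪ S6 = {P1, P2, P3, P4, P5, P6, P7, P8, P9, P10, P11, P12} — every objective is covered.
No single question has all 12 objectives (the largest, S2, has 10), so 2 is optimal.

2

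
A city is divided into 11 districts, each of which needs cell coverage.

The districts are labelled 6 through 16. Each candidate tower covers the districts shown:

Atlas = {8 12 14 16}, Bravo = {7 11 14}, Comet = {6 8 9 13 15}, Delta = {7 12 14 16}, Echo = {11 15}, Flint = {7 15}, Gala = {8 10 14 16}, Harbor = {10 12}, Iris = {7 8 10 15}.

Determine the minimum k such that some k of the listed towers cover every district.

Take {Comet, Delta, Echo, Iris}. Their union is {6, 7, 8, 9, 10, 11, 12, 13, 14, 15, 16}, which is all 11 districts.
No 3 of the 9 towers cover everything (all 84 combinations miss at least one district), so 4 is optimal.

4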